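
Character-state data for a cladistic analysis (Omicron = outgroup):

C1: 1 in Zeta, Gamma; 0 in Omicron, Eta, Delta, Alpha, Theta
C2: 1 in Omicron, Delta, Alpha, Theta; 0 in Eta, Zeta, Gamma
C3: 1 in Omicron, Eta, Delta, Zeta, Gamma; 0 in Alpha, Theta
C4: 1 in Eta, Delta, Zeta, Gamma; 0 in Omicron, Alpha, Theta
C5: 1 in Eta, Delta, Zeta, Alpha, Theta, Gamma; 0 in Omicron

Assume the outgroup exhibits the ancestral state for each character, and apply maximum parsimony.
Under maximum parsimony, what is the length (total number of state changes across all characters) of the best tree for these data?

5

Character polarity is set by the outgroup: the derived state is whichever differs from the outgroup's state, so for C2, C3 the derived state is '0', and for the remaining characters it is '1'.
C1 (derived state '1') is shared by Gamma and Zeta — a synapomorphy uniting that clade.
C2 (derived state '0') is shared by Eta, Gamma, and Zeta — a synapomorphy uniting that clade.
Only Alpha and Theta show the derived state '0' for C3, supporting them as a clade.
Only Delta, Eta, Gamma, and Zeta show the derived state '1' for C4, supporting them as a clade.
C5 (derived state '1') is shared by all ingroup taxa — unites the whole ingroup.
Most parsimonious ingroup topology: (((Eta,(Zeta,Gamma)),Delta),(Alpha,Theta)).
Changes per character on this tree: C1: 1; C2: 1; C3: 1; C4: 1; C5: 1.
Total = 5.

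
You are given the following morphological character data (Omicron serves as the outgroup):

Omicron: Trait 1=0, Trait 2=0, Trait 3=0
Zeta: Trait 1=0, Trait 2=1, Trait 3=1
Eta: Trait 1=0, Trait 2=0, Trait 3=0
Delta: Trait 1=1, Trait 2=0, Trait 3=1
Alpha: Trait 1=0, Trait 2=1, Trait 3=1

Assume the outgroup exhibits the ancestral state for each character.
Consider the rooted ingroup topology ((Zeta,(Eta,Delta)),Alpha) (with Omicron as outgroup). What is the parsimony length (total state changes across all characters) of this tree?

5

Map each character onto ((Zeta,(Eta,Delta)),Alpha) (rooted by Omicron) and count the minimum state changes it requires (Fitch parsimony):
Trait 1: 1; Trait 2: 2; Trait 3: 2.
Total tree length = 5.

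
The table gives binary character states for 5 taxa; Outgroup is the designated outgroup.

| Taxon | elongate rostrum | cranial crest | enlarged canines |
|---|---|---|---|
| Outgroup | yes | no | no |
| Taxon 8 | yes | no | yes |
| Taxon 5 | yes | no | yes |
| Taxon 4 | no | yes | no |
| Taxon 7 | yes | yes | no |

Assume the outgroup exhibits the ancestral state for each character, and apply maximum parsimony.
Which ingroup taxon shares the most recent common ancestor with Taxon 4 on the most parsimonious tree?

Character polarity is set by the outgroup: the derived state is whichever differs from the outgroup's state, so for elongate rostrum the derived state is 'no', and for the remaining characters it is 'yes'.
elongate rostrum (derived state 'no') is unique to Taxon 4 (autapomorphy; uninformative for grouping).
cranial crest: derived state 'yes' in Taxon 4 and Taxon 7 only — synapomorphy for {Taxon 4, Taxon 7}.
Only Taxon 5 and Taxon 8 show the derived state 'yes' for enlarged canines, supporting them as a clade.
Most parsimonious ingroup topology: ((Taxon 8,Taxon 5),(Taxon 4,Taxon 7)).
Taxon 4 and Taxon 7 form a cherry on this tree, so they are sister taxa.

Taxon 7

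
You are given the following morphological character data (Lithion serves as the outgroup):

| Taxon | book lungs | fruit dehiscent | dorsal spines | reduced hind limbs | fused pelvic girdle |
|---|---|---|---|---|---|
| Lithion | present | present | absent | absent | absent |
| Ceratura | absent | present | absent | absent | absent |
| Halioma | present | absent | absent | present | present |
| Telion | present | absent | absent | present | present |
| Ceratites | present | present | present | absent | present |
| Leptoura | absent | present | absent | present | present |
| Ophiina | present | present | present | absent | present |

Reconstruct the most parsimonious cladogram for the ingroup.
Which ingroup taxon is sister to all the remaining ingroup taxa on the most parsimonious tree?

Ceratura

Character polarity is set by the outgroup: the derived state is whichever differs from the outgroup's state, so for book lungs, fruit dehiscent the derived state is 'absent', and for the remaining characters it is 'present'.
book lungs (state 'absent') occurs in Ceratura and Leptoura but conflicts with the nesting implied by the other characters — most parsimoniously interpreted as homoplasy.
Only Halioma and Telion show the derived state 'absent' for fruit dehiscent, supporting them as a clade.
dorsal spines: derived state 'present' in Ceratites and Ophiina only — synapomorphy for {Ceratites, Ophiina}.
reduced hind limbs (derived state 'present') is shared by Halioma, Leptoura, and Telion — a synapomorphy uniting that clade.
fused pelvic girdle (derived state 'present') is shared by Ceratites, Halioma, Leptoura, Ophiina, and Telion — a synapomorphy uniting that clade.
Most parsimonious ingroup topology: (Ceratura,(((Halioma,Telion),Leptoura),(Ceratites,Ophiina))).
Ceratura is sister to the clade containing all other ingroup taxa, so it is the earliest-diverging (most basal) ingroup lineage.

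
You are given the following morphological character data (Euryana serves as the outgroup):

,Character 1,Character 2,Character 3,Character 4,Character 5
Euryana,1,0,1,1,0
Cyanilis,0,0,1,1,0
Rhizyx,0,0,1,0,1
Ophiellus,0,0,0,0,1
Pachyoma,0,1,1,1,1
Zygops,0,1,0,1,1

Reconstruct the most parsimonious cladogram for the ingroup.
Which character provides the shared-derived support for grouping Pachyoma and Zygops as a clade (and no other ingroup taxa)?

Character 2

Character polarity is set by the outgroup: the derived state is whichever differs from the outgroup's state, so for Character 1, Character 3, Character 4 the derived state is '0', and for the remaining characters it is '1'.
Character 1 (derived state '0') is shared by all ingroup taxa — unites the whole ingroup.
Character 2: derived state '1' in Pachyoma and Zygops only — synapomorphy for {Pachyoma, Zygops}.
Character 3 (state '0') occurs in Ophiellus and Zygops but conflicts with the nesting implied by the other characters — most parsimoniously interpreted as homoplasy.
Character 4 (derived state '0') is shared by Ophiellus and Rhizyx — a synapomorphy uniting that clade.
Only Ophiellus, Pachyoma, Rhizyx, and Zygops show the derived state '1' for Character 5, supporting them as a clade.
Most parsimonious ingroup topology: (Cyanilis,((Rhizyx,Ophiellus),(Pachyoma,Zygops))).
The clade {Pachyoma, Zygops} is supported by Character 2: its derived state '1' occurs in exactly those taxa and in no other taxon (including the outgroup).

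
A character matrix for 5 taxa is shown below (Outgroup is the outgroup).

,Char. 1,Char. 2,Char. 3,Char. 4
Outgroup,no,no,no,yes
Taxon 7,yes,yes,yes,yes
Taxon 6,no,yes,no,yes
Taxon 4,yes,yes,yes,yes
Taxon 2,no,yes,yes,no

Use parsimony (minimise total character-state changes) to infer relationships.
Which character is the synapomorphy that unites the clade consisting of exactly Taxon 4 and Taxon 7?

Char. 1

Character polarity is set by the outgroup: the derived state is whichever differs from the outgroup's state, so for Char. 4 the derived state is 'no', and for the remaining characters it is 'yes'.
Char. 1: derived state 'yes' in Taxon 4 and Taxon 7 only — synapomorphy for {Taxon 4, Taxon 7}.
All ingroup taxa share the derived state 'yes' for Char. 2; it defines the ingroup but does not resolve relationships within it.
Char. 3 (derived state 'yes') is shared by Taxon 2, Taxon 4, and Taxon 7 — a synapomorphy uniting that clade.
Char. 4 (derived state 'no') is unique to Taxon 2 (autapomorphy; uninformative for grouping).
Most parsimonious ingroup topology: (((Taxon 7,Taxon 4),Taxon 2),Taxon 6).
The clade {Taxon 4, Taxon 7} is supported by Char. 1: its derived state 'yes' occurs in exactly those taxa and in no other taxon (including the outgroup).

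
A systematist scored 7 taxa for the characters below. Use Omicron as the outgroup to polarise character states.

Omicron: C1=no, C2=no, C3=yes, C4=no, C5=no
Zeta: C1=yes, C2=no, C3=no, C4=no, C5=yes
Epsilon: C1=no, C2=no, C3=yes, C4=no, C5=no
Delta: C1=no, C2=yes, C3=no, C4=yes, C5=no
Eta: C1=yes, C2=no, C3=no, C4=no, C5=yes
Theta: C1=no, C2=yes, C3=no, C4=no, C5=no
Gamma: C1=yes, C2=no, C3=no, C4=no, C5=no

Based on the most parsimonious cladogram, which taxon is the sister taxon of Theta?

Delta

Character polarity is set by the outgroup: the derived state is whichever differs from the outgroup's state, so for C3 the derived state is 'no', and for the remaining characters it is 'yes'.
C1 (derived state 'yes') is shared by Eta, Gamma, and Zeta — a synapomorphy uniting that clade.
C2: derived state 'yes' in Delta and Theta only — synapomorphy for {Delta, Theta}.
C3: derived state 'no' in Delta, Eta, Gamma, Theta, and Zeta only — synapomorphy for {Delta, Eta, Gamma, Theta, Zeta}.
C4: derived state 'yes' in Delta only — an autapomorphy, so it tells us nothing about relationships among taxa.
Only Eta and Zeta show the derived state 'yes' for C5, supporting them as a clade.
Most parsimonious ingroup topology: ((((Zeta,Eta),Gamma),(Delta,Theta)),Epsilon).
Theta and Delta form a cherry on this tree, so they are sister taxa.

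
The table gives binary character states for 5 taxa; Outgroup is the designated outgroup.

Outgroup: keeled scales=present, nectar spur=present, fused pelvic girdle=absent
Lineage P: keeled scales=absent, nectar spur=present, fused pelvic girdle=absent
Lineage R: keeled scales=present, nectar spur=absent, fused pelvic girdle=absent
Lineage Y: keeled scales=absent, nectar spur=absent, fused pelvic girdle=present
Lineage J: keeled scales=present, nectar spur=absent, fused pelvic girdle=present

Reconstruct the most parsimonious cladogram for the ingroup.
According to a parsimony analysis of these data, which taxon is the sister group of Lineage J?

Character polarity is set by the outgroup: the derived state is whichever differs from the outgroup's state, so for keeled scales, nectar spur the derived state is 'absent', and for the remaining characters it is 'present'.
keeled scales groups Lineage P and Lineage Y, which is incompatible with the clades supported by the remaining characters; treating it as convergent (homoplasy) costs fewer steps than any alternative tree.
nectar spur: derived state 'absent' in Lineage J, Lineage R, and Lineage Y only — synapomorphy for {Lineage J, Lineage R, Lineage Y}.
fused pelvic girdle: derived state 'present' in Lineage J and Lineage Y only — synapomorphy for {Lineage J, Lineage Y}.
Most parsimonious ingroup topology: (Lineage P,(Lineage R,(Lineage Y,Lineage J))).
Lineage J and Lineage Y form a cherry on this tree, so they are sister taxa.

Lineage Y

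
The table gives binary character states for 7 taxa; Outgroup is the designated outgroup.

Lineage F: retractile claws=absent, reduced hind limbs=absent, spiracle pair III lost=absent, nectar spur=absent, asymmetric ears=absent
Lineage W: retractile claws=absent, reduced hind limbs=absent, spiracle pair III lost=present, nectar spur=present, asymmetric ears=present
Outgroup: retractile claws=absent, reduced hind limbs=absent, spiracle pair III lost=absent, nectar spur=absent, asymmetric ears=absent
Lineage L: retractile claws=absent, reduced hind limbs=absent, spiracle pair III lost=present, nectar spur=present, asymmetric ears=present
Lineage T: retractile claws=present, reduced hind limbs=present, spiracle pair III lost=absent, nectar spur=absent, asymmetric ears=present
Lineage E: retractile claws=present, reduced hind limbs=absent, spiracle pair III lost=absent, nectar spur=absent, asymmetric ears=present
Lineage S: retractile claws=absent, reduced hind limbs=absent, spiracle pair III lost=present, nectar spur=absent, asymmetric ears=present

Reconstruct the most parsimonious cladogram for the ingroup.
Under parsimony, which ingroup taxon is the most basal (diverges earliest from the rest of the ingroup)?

Lineage F

The outgroup has state 'absent' for every character, so 'present' is the derived state throughout.
retractile claws: derived state 'present' in Lineage E and Lineage T only — synapomorphy for {Lineage E, Lineage T}.
reduced hind limbs (derived state 'present') is unique to Lineage T (autapomorphy; uninformative for grouping).
spiracle pair III lost (derived state 'present') is shared by Lineage L, Lineage S, and Lineage W — a synapomorphy uniting that clade.
nectar spur (derived state 'present') is shared by Lineage L and Lineage W — a synapomorphy uniting that clade.
asymmetric ears: derived state 'present' in Lineage E, Lineage L, Lineage S, Lineage T, and Lineage W only — synapomorphy for {Lineage E, Lineage L, Lineage S, Lineage T, Lineage W}.
Most parsimonious ingroup topology: (((Lineage E,Lineage T),(Lineage S,(Lineage W,Lineage L))),Lineage F).
Lineage F is sister to the clade containing all other ingroup taxa, so it is the earliest-diverging (most basal) ingroup lineage.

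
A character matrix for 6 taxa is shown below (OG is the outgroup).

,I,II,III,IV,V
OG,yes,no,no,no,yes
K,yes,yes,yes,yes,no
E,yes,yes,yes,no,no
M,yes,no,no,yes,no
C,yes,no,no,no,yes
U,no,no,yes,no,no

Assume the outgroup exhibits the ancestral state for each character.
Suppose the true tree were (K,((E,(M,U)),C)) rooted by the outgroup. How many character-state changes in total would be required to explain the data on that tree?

Map each character onto (K,((E,(M,U)),C)) (rooted by OG) and count the minimum state changes it requires (Fitch parsimony):
I: 1; II: 2; III: 3; IV: 2; V: 2.
Total tree length = 10.

10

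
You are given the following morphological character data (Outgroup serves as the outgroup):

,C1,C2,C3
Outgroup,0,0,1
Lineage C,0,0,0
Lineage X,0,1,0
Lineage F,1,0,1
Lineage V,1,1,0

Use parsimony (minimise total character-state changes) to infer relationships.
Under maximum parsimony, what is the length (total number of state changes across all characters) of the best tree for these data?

4

Character polarity is set by the outgroup: the derived state is whichever differs from the outgroup's state, so for C3 the derived state is '0', and for the remaining characters it is '1'.
C1 groups Lineage F and Lineage V, which is incompatible with the clades supported by the remaining characters; treating it as convergent (homoplasy) costs fewer steps than any alternative tree.
Only Lineage V and Lineage X show the derived state '1' for C2, supporting them as a clade.
C3: derived state '0' in Lineage C, Lineage V, and Lineage X only — synapomorphy for {Lineage C, Lineage V, Lineage X}.
Most parsimonious ingroup topology: ((Lineage C,(Lineage X,Lineage V)),Lineage F).
Changes per character on this tree: C1: 2; C2: 1; C3: 1.
Total = 4.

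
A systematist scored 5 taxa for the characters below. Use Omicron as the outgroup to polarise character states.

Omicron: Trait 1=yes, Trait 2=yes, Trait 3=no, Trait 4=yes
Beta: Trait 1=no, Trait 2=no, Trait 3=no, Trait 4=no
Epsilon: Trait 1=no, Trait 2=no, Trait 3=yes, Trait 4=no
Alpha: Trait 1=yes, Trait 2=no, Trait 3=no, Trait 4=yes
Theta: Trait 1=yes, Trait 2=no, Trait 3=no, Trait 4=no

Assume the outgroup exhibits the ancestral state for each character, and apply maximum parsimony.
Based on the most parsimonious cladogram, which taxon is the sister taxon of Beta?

Epsilon

Character polarity is set by the outgroup: the derived state is whichever differs from the outgroup's state, so for Trait 1, Trait 2, Trait 4 the derived state is 'no', and for the remaining characters it is 'yes'.
Trait 1: derived state 'no' in Beta and Epsilon only — synapomorphy for {Beta, Epsilon}.
Trait 2 (derived state 'no') is shared by all ingroup taxa — unites the whole ingroup.
Trait 3 (derived state 'yes') is unique to Epsilon (autapomorphy; uninformative for grouping).
Trait 4 (derived state 'no') is shared by Beta, Epsilon, and Theta — a synapomorphy uniting that clade.
Most parsimonious ingroup topology: (((Beta,Epsilon),Theta),Alpha).
Beta and Epsilon form a cherry on this tree, so they are sister taxa.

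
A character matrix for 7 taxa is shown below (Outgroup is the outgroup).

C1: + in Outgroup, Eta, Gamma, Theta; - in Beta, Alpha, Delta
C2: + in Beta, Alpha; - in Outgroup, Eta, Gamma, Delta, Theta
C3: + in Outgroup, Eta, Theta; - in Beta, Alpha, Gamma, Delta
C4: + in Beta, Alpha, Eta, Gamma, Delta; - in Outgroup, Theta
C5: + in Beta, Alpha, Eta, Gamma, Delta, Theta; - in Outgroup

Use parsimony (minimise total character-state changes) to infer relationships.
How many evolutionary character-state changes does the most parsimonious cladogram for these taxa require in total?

5

Character polarity is set by the outgroup: the derived state is whichever differs from the outgroup's state, so for C1, C3 the derived state is '-', and for the remaining characters it is '+'.
C1 (derived state '-') is shared by Alpha, Beta, and Delta — a synapomorphy uniting that clade.
C2: derived state '+' in Alpha and Beta only — synapomorphy for {Alpha, Beta}.
C3 (derived state '-') is shared by Alpha, Beta, Delta, and Gamma — a synapomorphy uniting that clade.
C4 (derived state '+') is shared by Alpha, Beta, Delta, Eta, and Gamma — a synapomorphy uniting that clade.
All ingroup taxa share the derived state '+' for C5; it defines the ingroup but does not resolve relationships within it.
Most parsimonious ingroup topology: (((((Beta,Alpha),Delta),Gamma),Eta),Theta).
Changes per character on this tree: C1: 1; C2: 1; C3: 1; C4: 1; C5: 1.
Total = 5.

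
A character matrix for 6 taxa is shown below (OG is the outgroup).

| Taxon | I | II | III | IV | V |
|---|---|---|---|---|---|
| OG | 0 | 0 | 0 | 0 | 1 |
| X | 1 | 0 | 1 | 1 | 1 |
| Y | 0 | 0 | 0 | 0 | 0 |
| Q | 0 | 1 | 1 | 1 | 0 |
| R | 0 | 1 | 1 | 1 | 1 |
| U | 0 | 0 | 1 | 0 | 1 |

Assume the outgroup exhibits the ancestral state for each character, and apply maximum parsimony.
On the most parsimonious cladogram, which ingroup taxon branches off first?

Character polarity is set by the outgroup: the derived state is whichever differs from the outgroup's state, so for V the derived state is '0', and for the remaining characters it is '1'.
I (derived state '1') is unique to X (autapomorphy; uninformative for grouping).
II: derived state '1' in Q and R only — synapomorphy for {Q, R}.
III: derived state '1' in Q, R, U, and X only — synapomorphy for {Q, R, U, X}.
Only Q, R, and X show the derived state '1' for IV, supporting them as a clade.
V groups Q and Y, which is incompatible with the clades supported by the remaining characters; treating it as convergent (homoplasy) costs fewer steps than any alternative tree.
Most parsimonious ingroup topology: (((X,(Q,R)),U),Y).
Y is sister to the clade containing all other ingroup taxa, so it is the earliest-diverging (most basal) ingroup lineage.

Y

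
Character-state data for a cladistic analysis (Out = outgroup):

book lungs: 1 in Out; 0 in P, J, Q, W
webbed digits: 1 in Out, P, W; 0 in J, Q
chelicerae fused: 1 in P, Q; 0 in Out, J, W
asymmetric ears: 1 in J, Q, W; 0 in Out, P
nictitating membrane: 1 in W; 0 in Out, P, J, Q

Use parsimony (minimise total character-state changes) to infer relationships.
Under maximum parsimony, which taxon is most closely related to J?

Character polarity is set by the outgroup: the derived state is whichever differs from the outgroup's state, so for book lungs, webbed digits the derived state is '0', and for the remaining characters it is '1'.
All ingroup taxa share the derived state '0' for book lungs; it defines the ingroup but does not resolve relationships within it.
Only J and Q show the derived state '0' for webbed digits, supporting them as a clade.
chelicerae fused groups P and Q, which is incompatible with the clades supported by the remaining characters; treating it as convergent (homoplasy) costs fewer steps than any alternative tree.
asymmetric ears (derived state '1') is shared by J, Q, and W — a synapomorphy uniting that clade.
nictitating membrane: derived state '1' in W only — an autapomorphy, so it tells us nothing about relationships among taxa.
Most parsimonious ingroup topology: (P,((J,Q),W)).
J and Q form a cherry on this tree, so they are sister taxa.

Q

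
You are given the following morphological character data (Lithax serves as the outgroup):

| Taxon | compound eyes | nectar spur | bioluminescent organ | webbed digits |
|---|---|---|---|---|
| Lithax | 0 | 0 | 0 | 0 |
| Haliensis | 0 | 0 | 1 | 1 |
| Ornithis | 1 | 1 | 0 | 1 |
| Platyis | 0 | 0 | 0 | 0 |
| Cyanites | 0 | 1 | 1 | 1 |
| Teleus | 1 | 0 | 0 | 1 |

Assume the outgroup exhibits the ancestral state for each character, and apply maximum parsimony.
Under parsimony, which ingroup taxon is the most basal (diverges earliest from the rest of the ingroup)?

Platyis

The outgroup has state '0' for every character, so '1' is the derived state throughout.
Only Ornithis and Teleus show the derived state '1' for compound eyes, supporting them as a clade.
nectar spur (state '1') occurs in Cyanites and Ornithis but conflicts with the nesting implied by the other characters — most parsimoniously interpreted as homoplasy.
bioluminescent organ: derived state '1' in Cyanites and Haliensis only — synapomorphy for {Cyanites, Haliensis}.
webbed digits: derived state '1' in Cyanites, Haliensis, Ornithis, and Teleus only — synapomorphy for {Cyanites, Haliensis, Ornithis, Teleus}.
Most parsimonious ingroup topology: (((Haliensis,Cyanites),(Ornithis,Teleus)),Platyis).
Platyis is sister to the clade containing all other ingroup taxa, so it is the earliest-diverging (most basal) ingroup lineage.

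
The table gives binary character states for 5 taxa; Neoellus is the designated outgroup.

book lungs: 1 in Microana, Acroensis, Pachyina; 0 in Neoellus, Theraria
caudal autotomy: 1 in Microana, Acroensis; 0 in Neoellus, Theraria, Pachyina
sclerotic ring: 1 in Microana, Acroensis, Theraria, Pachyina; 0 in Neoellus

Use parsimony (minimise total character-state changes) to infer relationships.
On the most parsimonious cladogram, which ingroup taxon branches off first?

The outgroup has state '0' for every character, so '1' is the derived state throughout.
Only Acroensis, Microana, and Pachyina show the derived state '1' for book lungs, supporting them as a clade.
caudal autotomy (derived state '1') is shared by Acroensis and Microana — a synapomorphy uniting that clade.
sclerotic ring (derived state '1') is shared by all ingroup taxa — unites the whole ingroup.
Most parsimonious ingroup topology: (((Microana,Acroensis),Pachyina),Theraria).
Theraria is sister to the clade containing all other ingroup taxa, so it is the earliest-diverging (most basal) ingroup lineage.

Theraria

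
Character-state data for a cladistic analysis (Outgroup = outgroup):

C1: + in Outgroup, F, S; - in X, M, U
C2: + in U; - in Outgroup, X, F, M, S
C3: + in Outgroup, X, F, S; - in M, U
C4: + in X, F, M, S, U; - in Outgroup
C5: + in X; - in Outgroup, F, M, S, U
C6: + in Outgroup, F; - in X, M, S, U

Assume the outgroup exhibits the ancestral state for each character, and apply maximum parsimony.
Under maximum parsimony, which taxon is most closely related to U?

M

Character polarity is set by the outgroup: the derived state is whichever differs from the outgroup's state, so for C1, C3, C6 the derived state is '-', and for the remaining characters it is '+'.
C1: derived state '-' in M, U, and X only — synapomorphy for {M, U, X}.
C2: derived state '+' in U only — an autapomorphy, so it tells us nothing about relationships among taxa.
C3: derived state '-' in M and U only — synapomorphy for {M, U}.
C4 (derived state '+') is shared by all ingroup taxa — unites the whole ingroup.
C5: derived state '+' in X only — an autapomorphy, so it tells us nothing about relationships among taxa.
Only M, S, U, and X show the derived state '-' for C6, supporting them as a clade.
Most parsimonious ingroup topology: (((X,(M,U)),S),F).
U and M form a cherry on this tree, so they are sister taxa.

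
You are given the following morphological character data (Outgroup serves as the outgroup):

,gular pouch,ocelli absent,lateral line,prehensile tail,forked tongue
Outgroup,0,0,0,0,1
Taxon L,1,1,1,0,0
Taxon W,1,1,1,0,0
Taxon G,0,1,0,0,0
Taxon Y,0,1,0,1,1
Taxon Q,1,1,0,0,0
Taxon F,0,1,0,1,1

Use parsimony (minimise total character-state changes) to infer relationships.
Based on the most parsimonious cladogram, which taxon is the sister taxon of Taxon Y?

Taxon F

Character polarity is set by the outgroup: the derived state is whichever differs from the outgroup's state, so for forked tongue the derived state is '0', and for the remaining characters it is '1'.
gular pouch: derived state '1' in Taxon L, Taxon Q, and Taxon W only — synapomorphy for {Taxon L, Taxon Q, Taxon W}.
ocelli absent (derived state '1') is shared by all ingroup taxa — unites the whole ingroup.
lateral line (derived state '1') is shared by Taxon L and Taxon W — a synapomorphy uniting that clade.
Only Taxon F and Taxon Y show the derived state '1' for prehensile tail, supporting them as a clade.
forked tongue: derived state '0' in Taxon G, Taxon L, Taxon Q, and Taxon W only — synapomorphy for {Taxon G, Taxon L, Taxon Q, Taxon W}.
Most parsimonious ingroup topology: ((((Taxon L,Taxon W),Taxon Q),Taxon G),(Taxon Y,Taxon F)).
Taxon Y and Taxon F form a cherry on this tree, so they are sister taxa.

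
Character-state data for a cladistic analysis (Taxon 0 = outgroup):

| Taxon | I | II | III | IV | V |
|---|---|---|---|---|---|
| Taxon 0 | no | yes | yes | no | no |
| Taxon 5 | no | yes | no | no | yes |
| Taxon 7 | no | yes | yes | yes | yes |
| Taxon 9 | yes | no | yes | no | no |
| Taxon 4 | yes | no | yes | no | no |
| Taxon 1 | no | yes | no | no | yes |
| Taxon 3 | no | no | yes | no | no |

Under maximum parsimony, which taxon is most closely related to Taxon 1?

Character polarity is set by the outgroup: the derived state is whichever differs from the outgroup's state, so for II, III the derived state is 'no', and for the remaining characters it is 'yes'.
I (derived state 'yes') is shared by Taxon 4 and Taxon 9 — a synapomorphy uniting that clade.
II: derived state 'no' in Taxon 3, Taxon 4, and Taxon 9 only — synapomorphy for {Taxon 3, Taxon 4, Taxon 9}.
Only Taxon 1 and Taxon 5 show the derived state 'no' for III, supporting them as a clade.
IV: derived state 'yes' in Taxon 7 only — an autapomorphy, so it tells us nothing about relationships among taxa.
V: derived state 'yes' in Taxon 1, Taxon 5, and Taxon 7 only — synapomorphy for {Taxon 1, Taxon 5, Taxon 7}.
Most parsimonious ingroup topology: (((Taxon 5,Taxon 1),Taxon 7),((Taxon 9,Taxon 4),Taxon 3)).
Taxon 1 and Taxon 5 form a cherry on this tree, so they are sister taxa.

Taxon 5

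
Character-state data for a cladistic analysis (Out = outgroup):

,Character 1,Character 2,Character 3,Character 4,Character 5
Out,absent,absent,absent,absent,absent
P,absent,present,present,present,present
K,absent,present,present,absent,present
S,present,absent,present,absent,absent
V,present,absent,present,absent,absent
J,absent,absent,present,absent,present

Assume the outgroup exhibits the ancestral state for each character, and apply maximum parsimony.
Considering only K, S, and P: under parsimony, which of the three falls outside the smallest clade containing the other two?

The outgroup has state 'absent' for every character, so 'present' is the derived state throughout.
Only S and V show the derived state 'present' for Character 1, supporting them as a clade.
Character 2: derived state 'present' in K and P only — synapomorphy for {K, P}.
Character 3 (derived state 'present') is shared by all ingroup taxa — unites the whole ingroup.
Character 4: derived state 'present' in P only — an autapomorphy, so it tells us nothing about relationships among taxa.
Character 5: derived state 'present' in J, K, and P only — synapomorphy for {J, K, P}.
Most parsimonious ingroup topology: (((P,K),J),(S,V)).
P and K share a more recent common ancestor with each other than either does with S, so S is the least closely related of the three.

S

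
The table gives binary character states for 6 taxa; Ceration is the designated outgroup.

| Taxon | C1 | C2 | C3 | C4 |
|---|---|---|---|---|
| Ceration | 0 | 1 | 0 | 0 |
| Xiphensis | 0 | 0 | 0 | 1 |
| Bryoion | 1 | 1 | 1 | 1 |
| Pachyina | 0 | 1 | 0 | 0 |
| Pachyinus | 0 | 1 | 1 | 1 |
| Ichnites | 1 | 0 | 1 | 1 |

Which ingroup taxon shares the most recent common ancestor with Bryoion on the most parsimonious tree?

Ichnites

Character polarity is set by the outgroup: the derived state is whichever differs from the outgroup's state, so for C2 the derived state is '0', and for the remaining characters it is '1'.
C1: derived state '1' in Bryoion and Ichnites only — synapomorphy for {Bryoion, Ichnites}.
C2 (state '0') occurs in Ichnites and Xiphensis but conflicts with the nesting implied by the other characters — most parsimoniously interpreted as homoplasy.
Only Bryoion, Ichnites, and Pachyinus show the derived state '1' for C3, supporting them as a clade.
C4 (derived state '1') is shared by Bryoion, Ichnites, Pachyinus, and Xiphensis — a synapomorphy uniting that clade.
Most parsimonious ingroup topology: ((Xiphensis,((Bryoion,Ichnites),Pachyinus)),Pachyina).
Bryoion and Ichnites form a cherry on this tree, so they are sister taxa.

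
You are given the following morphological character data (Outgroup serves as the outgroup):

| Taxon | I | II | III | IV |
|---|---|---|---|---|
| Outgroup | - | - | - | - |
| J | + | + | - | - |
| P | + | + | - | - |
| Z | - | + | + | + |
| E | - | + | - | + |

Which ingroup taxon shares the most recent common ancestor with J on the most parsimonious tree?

The outgroup has state '-' for every character, so '+' is the derived state throughout.
I (derived state '+') is shared by J and P — a synapomorphy uniting that clade.
All ingroup taxa share the derived state '+' for II; it defines the ingroup but does not resolve relationships within it.
III (derived state '+') is unique to Z (autapomorphy; uninformative for grouping).
IV (derived state '+') is shared by E and Z — a synapomorphy uniting that clade.
Most parsimonious ingroup topology: ((J,P),(Z,E)).
J and P form a cherry on this tree, so they are sister taxa.

P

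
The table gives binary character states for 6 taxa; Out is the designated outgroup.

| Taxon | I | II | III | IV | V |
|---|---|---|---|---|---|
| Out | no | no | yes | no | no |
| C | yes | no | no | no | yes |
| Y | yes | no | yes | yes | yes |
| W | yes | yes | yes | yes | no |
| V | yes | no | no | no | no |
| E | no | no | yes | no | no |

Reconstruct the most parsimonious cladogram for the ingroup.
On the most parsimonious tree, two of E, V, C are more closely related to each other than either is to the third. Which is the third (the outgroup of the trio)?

Character polarity is set by the outgroup: the derived state is whichever differs from the outgroup's state, so for III the derived state is 'no', and for the remaining characters it is 'yes'.
I: derived state 'yes' in C, V, W, and Y only — synapomorphy for {C, V, W, Y}.
II (derived state 'yes') is unique to W (autapomorphy; uninformative for grouping).
III (derived state 'no') is shared by C and V — a synapomorphy uniting that clade.
IV (derived state 'yes') is shared by W and Y — a synapomorphy uniting that clade.
V groups C and Y, which is incompatible with the clades supported by the remaining characters; treating it as convergent (homoplasy) costs fewer steps than any alternative tree.
Most parsimonious ingroup topology: (((C,V),(Y,W)),E).
C and V share a more recent common ancestor with each other than either does with E, so E is the least closely related of the three.

E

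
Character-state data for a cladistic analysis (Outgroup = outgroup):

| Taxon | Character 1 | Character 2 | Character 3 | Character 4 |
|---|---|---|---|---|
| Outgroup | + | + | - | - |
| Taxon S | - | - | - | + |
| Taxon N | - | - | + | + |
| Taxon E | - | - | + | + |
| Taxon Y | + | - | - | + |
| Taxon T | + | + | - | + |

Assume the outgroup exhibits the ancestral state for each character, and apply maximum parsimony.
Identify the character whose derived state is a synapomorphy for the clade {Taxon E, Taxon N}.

Character polarity is set by the outgroup: the derived state is whichever differs from the outgroup's state, so for Character 1, Character 2 the derived state is '-', and for the remaining characters it is '+'.
Character 1 (derived state '-') is shared by Taxon E, Taxon N, and Taxon S — a synapomorphy uniting that clade.
Character 2 (derived state '-') is shared by Taxon E, Taxon N, Taxon S, and Taxon Y — a synapomorphy uniting that clade.
Only Taxon E and Taxon N show the derived state '+' for Character 3, supporting them as a clade.
Character 4 (derived state '+') is shared by all ingroup taxa — unites the whole ingroup.
Most parsimonious ingroup topology: (((Taxon S,(Taxon N,Taxon E)),Taxon Y),Taxon T).
The clade {Taxon E, Taxon N} is supported by Character 3: its derived state '+' occurs in exactly those taxa and in no other taxon (including the outgroup).

Character 3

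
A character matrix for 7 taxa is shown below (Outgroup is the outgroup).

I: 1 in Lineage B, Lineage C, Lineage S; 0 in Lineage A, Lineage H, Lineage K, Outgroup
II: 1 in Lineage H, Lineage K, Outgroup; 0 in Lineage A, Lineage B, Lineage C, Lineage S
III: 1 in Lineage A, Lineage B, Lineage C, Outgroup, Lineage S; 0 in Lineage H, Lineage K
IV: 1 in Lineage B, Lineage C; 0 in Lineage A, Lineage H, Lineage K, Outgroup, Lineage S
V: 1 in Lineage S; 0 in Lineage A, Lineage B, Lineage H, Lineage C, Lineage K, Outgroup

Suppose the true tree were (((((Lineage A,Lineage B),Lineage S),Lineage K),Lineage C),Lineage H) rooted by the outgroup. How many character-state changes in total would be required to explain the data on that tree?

Map each character onto (((((Lineage A,Lineage B),Lineage S),Lineage K),Lineage C),Lineage H) (rooted by Outgroup) and count the minimum state changes it requires (Fitch parsimony):
I: 3; II: 2; III: 2; IV: 2; V: 1.
Total tree length = 10.

10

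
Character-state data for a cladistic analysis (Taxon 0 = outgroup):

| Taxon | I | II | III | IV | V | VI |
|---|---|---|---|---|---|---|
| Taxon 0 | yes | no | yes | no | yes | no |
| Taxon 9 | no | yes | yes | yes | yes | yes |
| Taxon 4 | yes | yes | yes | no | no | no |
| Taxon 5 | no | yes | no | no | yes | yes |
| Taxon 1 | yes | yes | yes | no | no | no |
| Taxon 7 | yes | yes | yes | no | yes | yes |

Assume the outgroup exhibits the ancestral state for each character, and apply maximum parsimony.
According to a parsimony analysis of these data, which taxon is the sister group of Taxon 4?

Character polarity is set by the outgroup: the derived state is whichever differs from the outgroup's state, so for I, III, V the derived state is 'no', and for the remaining characters it is 'yes'.
Only Taxon 5 and Taxon 9 show the derived state 'no' for I, supporting them as a clade.
II (derived state 'yes') is shared by all ingroup taxa — unites the whole ingroup.
III: derived state 'no' in Taxon 5 only — an autapomorphy, so it tells us nothing about relationships among taxa.
IV (derived state 'yes') is unique to Taxon 9 (autapomorphy; uninformative for grouping).
V: derived state 'no' in Taxon 1 and Taxon 4 only — synapomorphy for {Taxon 1, Taxon 4}.
VI: derived state 'yes' in Taxon 5, Taxon 7, and Taxon 9 only — synapomorphy for {Taxon 5, Taxon 7, Taxon 9}.
Most parsimonious ingroup topology: (((Taxon 9,Taxon 5),Taxon 7),(Taxon 4,Taxon 1)).
Taxon 4 and Taxon 1 form a cherry on this tree, so they are sister taxa.

Taxon 1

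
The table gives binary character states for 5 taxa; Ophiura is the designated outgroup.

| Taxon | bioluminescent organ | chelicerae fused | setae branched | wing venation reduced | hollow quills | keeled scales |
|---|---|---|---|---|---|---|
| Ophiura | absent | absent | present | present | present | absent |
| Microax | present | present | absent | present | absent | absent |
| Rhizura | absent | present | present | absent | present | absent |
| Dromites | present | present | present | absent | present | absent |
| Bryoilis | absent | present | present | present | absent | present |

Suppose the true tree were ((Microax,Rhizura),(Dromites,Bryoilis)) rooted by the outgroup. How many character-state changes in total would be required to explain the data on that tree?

Map each character onto ((Microax,Rhizura),(Dromites,Bryoilis)) (rooted by Ophiura) and count the minimum state changes it requires (Fitch parsimony):
bioluminescent organ: 2; chelicerae fused: 1; setae branched: 1; wing venation reduced: 2; hollow quills: 2; keeled scales: 1.
Total tree length = 9.

9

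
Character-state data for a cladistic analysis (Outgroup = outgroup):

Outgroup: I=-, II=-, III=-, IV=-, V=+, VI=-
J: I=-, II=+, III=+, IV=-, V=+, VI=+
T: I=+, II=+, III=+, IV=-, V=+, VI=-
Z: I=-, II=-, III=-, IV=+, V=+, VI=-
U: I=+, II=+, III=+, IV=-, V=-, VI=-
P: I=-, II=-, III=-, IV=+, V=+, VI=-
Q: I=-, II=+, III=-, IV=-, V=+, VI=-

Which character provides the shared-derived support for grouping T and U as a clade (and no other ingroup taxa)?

Character polarity is set by the outgroup: the derived state is whichever differs from the outgroup's state, so for V the derived state is '-', and for the remaining characters it is '+'.
I: derived state '+' in T and U only — synapomorphy for {T, U}.
Only J, Q, T, and U show the derived state '+' for II, supporting them as a clade.
III: derived state '+' in J, T, and U only — synapomorphy for {J, T, U}.
Only P and Z show the derived state '+' for IV, supporting them as a clade.
V: derived state '-' in U only — an autapomorphy, so it tells us nothing about relationships among taxa.
VI (derived state '+') is unique to J (autapomorphy; uninformative for grouping).
Most parsimonious ingroup topology: (((J,(T,U)),Q),(Z,P)).
The clade {T, U} is supported by I: its derived state '+' occurs in exactly those taxa and in no other taxon (including the outgroup).

I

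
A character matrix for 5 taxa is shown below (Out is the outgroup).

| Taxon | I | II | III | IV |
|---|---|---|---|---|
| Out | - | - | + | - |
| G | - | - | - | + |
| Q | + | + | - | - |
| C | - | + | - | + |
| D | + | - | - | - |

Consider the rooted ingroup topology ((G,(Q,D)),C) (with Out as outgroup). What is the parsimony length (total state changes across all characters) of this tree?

Map each character onto ((G,(Q,D)),C) (rooted by Out) and count the minimum state changes it requires (Fitch parsimony):
I: 1; II: 2; III: 1; IV: 2.
Total tree length = 6.

6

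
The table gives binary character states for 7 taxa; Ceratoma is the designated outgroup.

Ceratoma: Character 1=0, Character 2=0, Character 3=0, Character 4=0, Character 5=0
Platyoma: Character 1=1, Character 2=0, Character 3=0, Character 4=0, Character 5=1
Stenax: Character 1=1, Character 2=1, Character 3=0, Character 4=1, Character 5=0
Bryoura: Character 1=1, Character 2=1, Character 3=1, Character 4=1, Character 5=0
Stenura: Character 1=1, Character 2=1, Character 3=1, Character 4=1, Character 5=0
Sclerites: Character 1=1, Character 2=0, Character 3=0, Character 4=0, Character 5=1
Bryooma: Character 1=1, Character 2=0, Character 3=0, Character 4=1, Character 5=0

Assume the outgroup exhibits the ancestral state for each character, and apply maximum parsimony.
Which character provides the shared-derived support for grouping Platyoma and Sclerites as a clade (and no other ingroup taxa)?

Character 5

The outgroup has state '0' for every character, so '1' is the derived state throughout.
All ingroup taxa share the derived state '1' for Character 1; it defines the ingroup but does not resolve relationships within it.
Only Bryoura, Stenax, and Stenura show the derived state '1' for Character 2, supporting them as a clade.
Character 3: derived state '1' in Bryoura and Stenura only — synapomorphy for {Bryoura, Stenura}.
Character 4: derived state '1' in Bryooma, Bryoura, Stenax, and Stenura only — synapomorphy for {Bryooma, Bryoura, Stenax, Stenura}.
Character 5: derived state '1' in Platyoma and Sclerites only — synapomorphy for {Platyoma, Sclerites}.
Most parsimonious ingroup topology: ((Platyoma,Sclerites),((Stenax,(Bryoura,Stenura)),Bryooma)).
The clade {Platyoma, Sclerites} is supported by Character 5: its derived state '1' occurs in exactly those taxa and in no other taxon (including the outgroup).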